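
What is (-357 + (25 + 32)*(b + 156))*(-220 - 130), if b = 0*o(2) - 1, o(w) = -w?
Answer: -2967300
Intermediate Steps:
b = -1 (b = 0*(-1*2) - 1 = 0*(-2) - 1 = 0 - 1 = -1)
(-357 + (25 + 32)*(b + 156))*(-220 - 130) = (-357 + (25 + 32)*(-1 + 156))*(-220 - 130) = (-357 + 57*155)*(-350) = (-357 + 8835)*(-350) = 8478*(-350) = -2967300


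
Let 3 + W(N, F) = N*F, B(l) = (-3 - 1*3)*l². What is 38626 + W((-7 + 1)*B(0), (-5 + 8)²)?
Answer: 38623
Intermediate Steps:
B(l) = -6*l² (B(l) = (-3 - 3)*l² = -6*l²)
W(N, F) = -3 + F*N (W(N, F) = -3 + N*F = -3 + F*N)
38626 + W((-7 + 1)*B(0), (-5 + 8)²) = 38626 + (-3 + (-5 + 8)²*((-7 + 1)*(-6*0²))) = 38626 + (-3 + 3²*(-(-36)*0)) = 38626 + (-3 + 9*(-6*0)) = 38626 + (-3 + 9*0) = 38626 + (-3 + 0) = 38626 - 3 = 38623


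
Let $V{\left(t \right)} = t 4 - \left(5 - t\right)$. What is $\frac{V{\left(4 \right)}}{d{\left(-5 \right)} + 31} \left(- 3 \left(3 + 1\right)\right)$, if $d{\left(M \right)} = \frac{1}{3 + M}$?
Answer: $- \frac{360}{61} \approx -5.9016$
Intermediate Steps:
$V{\left(t \right)} = -5 + 5 t$ ($V{\left(t \right)} = 4 t + \left(-5 + t\right) = -5 + 5 t$)
$\frac{V{\left(4 \right)}}{d{\left(-5 \right)} + 31} \left(- 3 \left(3 + 1\right)\right) = \frac{-5 + 5 \cdot 4}{\frac{1}{3 - 5} + 31} \left(- 3 \left(3 + 1\right)\right) = \frac{-5 + 20}{\frac{1}{-2} + 31} \left(\left(-3\right) 4\right) = \frac{1}{- \frac{1}{2} + 31} \cdot 15 \left(-12\right) = \frac{1}{\frac{61}{2}} \cdot 15 \left(-12\right) = \frac{2}{61} \cdot 15 \left(-12\right) = \frac{30}{61} \left(-12\right) = - \frac{360}{61}$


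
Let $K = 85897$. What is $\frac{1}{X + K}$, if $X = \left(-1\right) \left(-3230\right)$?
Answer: $\frac{1}{89127} \approx 1.122 \cdot 10^{-5}$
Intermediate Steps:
$X = 3230$
$\frac{1}{X + K} = \frac{1}{3230 + 85897} = \frac{1}{89127}$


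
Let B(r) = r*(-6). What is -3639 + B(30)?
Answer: -3819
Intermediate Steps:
B(r) = -6*r
-3639 + B(30) = -3639 - 6*30 = -3639 - 180 = -3819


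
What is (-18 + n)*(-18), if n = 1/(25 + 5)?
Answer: 1617/5 ≈ 323.40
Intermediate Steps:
n = 1/30 ≈ 0.033333
(-18 + n)*(-18) = (-18 + 1/30)*(-18) = -539/30*(-18) = 1617/5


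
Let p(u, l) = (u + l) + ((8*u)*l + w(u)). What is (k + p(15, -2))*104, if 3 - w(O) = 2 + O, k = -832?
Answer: -111592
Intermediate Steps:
w(O) = 1 - O (w(O) = 3 - (2 + O) = 3 + (-2 - O) = 1 - O)
p(u, l) = 1 + l + 8*l*u (p(u, l) = (u + l) + ((8*u)*l + (1 - u)) = (l + u) + (8*l*u + (1 - u)) = (l + u) + (1 - u + 8*l*u) = 1 + l + 8*l*u)
(k + p(15, -2))*104 = (-832 + (1 - 2 + 8*(-2)*15))*104 = (-832 + (1 - 2 - 240))*104 = (-832 - 241)*104 = -1073*104 = -111592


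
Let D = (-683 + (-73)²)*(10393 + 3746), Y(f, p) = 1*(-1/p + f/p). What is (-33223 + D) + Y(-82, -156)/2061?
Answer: 21109638081719/321516 ≈ 6.5657e+7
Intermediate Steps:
Y(f, p) = -1/p + f/p
D = 65689794 (D = (-683 + 5329)*14139 = 4646*14139 = 65689794)
(-33223 + D) + Y(-82, -156)/2061 = (-33223 + 65689794) + ((-1 - 82)/(-156))/2061 = 65656571 - 1/156*(-83)*(1/2061) = 65656571 + (83/156)*(1/2061) = 65656571 + 83/321516 = 21109638081719/321516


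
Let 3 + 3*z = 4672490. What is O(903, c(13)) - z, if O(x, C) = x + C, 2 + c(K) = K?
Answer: -4669745/3 ≈ -1.5566e+6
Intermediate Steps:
c(K) = -2 + K
O(x, C) = C + x
z = 4672487/3 (z = -1 + (⅓)*4672490 = -1 + 4672490/3 = 4672487/3 ≈ 1.5575e+6)
O(903, c(13)) - z = ((-2 + 13) + 903) - 1*4672487/3 = (11 + 903) - 4672487/3 = 914 - 4672487/3 = -4669745/3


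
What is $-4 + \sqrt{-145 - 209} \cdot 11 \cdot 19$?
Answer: $-4 + 209 i \sqrt{354} \approx -4.0 + 3932.3 i$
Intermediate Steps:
$-4 + \sqrt{-145 - 209} \cdot 11 \cdot 19 = -4 + \sqrt{-354} \cdot 209 = -4 + i \sqrt{354} \cdot 209 = -4 + 209 i \sqrt{354}$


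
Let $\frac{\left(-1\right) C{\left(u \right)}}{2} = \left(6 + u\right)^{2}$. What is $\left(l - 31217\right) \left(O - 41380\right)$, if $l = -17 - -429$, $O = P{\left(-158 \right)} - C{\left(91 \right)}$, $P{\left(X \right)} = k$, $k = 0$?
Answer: $695022410$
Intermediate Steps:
$C{\left(u \right)} = - 2 \left(6 + u\right)^{2}$
$P{\left(X \right)} = 0$
$O = 18818$ ($O = 0 - - 2 \left(6 + 91\right)^{2} = 0 - - 2 \cdot 97^{2} = 0 - \left(-2\right) 9409 = 0 - -18818 = 0 + 18818 = 18818$)
$l = 412$ ($l = -17 + 429 = 412$)
$\left(l - 31217\right) \left(O - 41380\right) = \left(412 - 31217\right) \left(18818 - 41380\right) = \left(-30805\right) \left(-22562\right) = 695022410$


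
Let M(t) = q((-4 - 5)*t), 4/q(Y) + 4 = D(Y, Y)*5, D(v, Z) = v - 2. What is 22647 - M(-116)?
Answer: 58950139/2603 ≈ 22647.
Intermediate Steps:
D(v, Z) = -2 + v
q(Y) = 4/(-14 + 5*Y) (q(Y) = 4/(-4 + (-2 + Y)*5) = 4/(-4 + (-10 + 5*Y)) = 4/(-14 + 5*Y))
M(t) = 4/(-14 - 45*t) (M(t) = 4/(-14 + 5*((-4 - 5)*t)) = 4/(-14 + 5*(-9*t)) = 4/(-14 - 45*t))
22647 - M(-116) = 22647 - (-4)/(14 + 45*(-116)) = 22647 - (-4)/(14 - 5220) = 22647 - (-4)/(-5206) = 22647 - (-4)*(-1)/5206 = 22647 - 1*2/2603 = 22647 - 2/2603 = 58950139/2603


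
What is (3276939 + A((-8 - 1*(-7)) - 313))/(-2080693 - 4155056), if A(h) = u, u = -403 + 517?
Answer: -28009/53297 ≈ -0.52553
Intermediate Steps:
u = 114
A(h) = 114
(3276939 + A((-8 - 1*(-7)) - 313))/(-2080693 - 4155056) = (3276939 + 114)/(-2080693 - 4155056) = 3277053/(-6235749) = 3277053*(-1/6235749) = -28009/53297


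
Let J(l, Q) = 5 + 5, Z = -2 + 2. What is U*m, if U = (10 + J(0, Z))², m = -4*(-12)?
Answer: 19200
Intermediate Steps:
Z = 0
J(l, Q) = 10
m = 48
U = 400 (U = (10 + 10)² = 20² = 400)
U*m = 400*48 = 19200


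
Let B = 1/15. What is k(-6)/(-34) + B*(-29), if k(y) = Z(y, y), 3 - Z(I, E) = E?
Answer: -1121/510 ≈ -2.1980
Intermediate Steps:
Z(I, E) = 3 - E
k(y) = 3 - y
B = 1/15 ≈ 0.066667
k(-6)/(-34) + B*(-29) = (3 - 1*(-6))/(-34) + (1/15)*(-29) = (3 + 6)*(-1/34) - 29/15 = 9*(-1/34) - 29/15 = -9/34 - 29/15 = -1121/510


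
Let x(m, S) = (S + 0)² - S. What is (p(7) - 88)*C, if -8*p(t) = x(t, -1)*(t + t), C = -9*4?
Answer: 3294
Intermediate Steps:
C = -36
x(m, S) = S² - S
p(t) = -t/2 (p(t) = -(-(-1 - 1))*(t + t)/8 = -(-1*(-2))*2*t/8 = -2*t/4 = -t/2)
(p(7) - 88)*C = (-½*7 - 88)*(-36) = (-7/2 - 88)*(-36) = -183/2*(-36) = 3294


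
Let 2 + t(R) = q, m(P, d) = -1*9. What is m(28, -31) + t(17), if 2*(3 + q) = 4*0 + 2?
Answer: -13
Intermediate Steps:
q = -2 (q = -3 + (4*0 + 2)/2 = -3 + (0 + 2)/2 = -3 + (1/2)*2 = -3 + 1 = -2)
m(P, d) = -9
t(R) = -4 (t(R) = -2 - 2 = -4)
m(28, -31) + t(17) = -9 - 4 = -13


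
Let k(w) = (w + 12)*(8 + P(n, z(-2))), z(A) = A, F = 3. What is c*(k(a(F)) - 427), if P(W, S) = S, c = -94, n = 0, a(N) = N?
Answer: 31678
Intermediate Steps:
k(w) = 72 + 6*w (k(w) = (w + 12)*(8 - 2) = (12 + w)*6 = 72 + 6*w)
c*(k(a(F)) - 427) = -94*((72 + 6*3) - 427) = -94*((72 + 18) - 427) = -94*(90 - 427) = -94*(-337) = 31678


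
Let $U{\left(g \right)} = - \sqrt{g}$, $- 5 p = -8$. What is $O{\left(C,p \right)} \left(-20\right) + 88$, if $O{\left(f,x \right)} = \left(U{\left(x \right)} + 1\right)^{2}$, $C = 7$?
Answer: $36 + 16 \sqrt{10} \approx 86.596$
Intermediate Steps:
$p = \frac{8}{5}$ ($p = \left(- \frac{1}{5}\right) \left(-8\right) = \frac{8}{5} \approx 1.6$)
$O{\left(f,x \right)} = \left(1 - \sqrt{x}\right)^{2}$ ($O{\left(f,x \right)} = \left(- \sqrt{x} + 1\right)^{2} = \left(1 - \sqrt{x}\right)^{2}$)
$O{\left(C,p \right)} \left(-20\right) + 88 = \left(-1 + \sqrt{\frac{8}{5}}\right)^{2} \left(-20\right) + 88 = \left(-1 + \frac{2 \sqrt{10}}{5}\right)^{2} \left(-20\right) + 88 = - 20 \left(-1 + \frac{2 \sqrt{10}}{5}\right)^{2} + 88 = 88 - 20 \left(-1 + \frac{2 \sqrt{10}}{5}\right)^{2}$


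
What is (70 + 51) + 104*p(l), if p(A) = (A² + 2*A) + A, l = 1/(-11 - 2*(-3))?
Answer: 1569/25 ≈ 62.760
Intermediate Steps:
l = -⅕ (l = 1/(-11 + 6) = 1/(-5) = -⅕ ≈ -0.20000)
p(A) = A² + 3*A
(70 + 51) + 104*p(l) = (70 + 51) + 104*(-(3 - ⅕)/5) = 121 + 104*(-⅕*14/5) = 121 + 104*(-14/25) = 121 - 1456/25 = 1569/25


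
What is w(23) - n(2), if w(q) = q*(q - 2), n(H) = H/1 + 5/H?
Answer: 957/2 ≈ 478.50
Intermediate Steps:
n(H) = H + 5/H (n(H) = H*1 + 5/H = H + 5/H)
w(q) = q*(-2 + q)
w(23) - n(2) = 23*(-2 + 23) - (2 + 5/2) = 23*21 - (2 + 5*(½)) = 483 - (2 + 5/2) = 483 - 1*9/2 = 483 - 9/2 = 957/2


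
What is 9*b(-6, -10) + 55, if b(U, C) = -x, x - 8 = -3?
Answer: 10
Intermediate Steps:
x = 5 (x = 8 - 3 = 5)
b(U, C) = -5 (b(U, C) = -1*5 = -5)
9*b(-6, -10) + 55 = 9*(-5) + 55 = -45 + 55 = 10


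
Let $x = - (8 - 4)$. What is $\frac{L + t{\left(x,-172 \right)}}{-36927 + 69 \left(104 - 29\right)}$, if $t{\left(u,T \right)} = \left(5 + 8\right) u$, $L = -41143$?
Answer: $\frac{5885}{4536} \approx 1.2974$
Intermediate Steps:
$x = -4$ ($x = \left(-1\right) 4 = -4$)
$t{\left(u,T \right)} = 13 u$
$\frac{L + t{\left(x,-172 \right)}}{-36927 + 69 \left(104 - 29\right)} = \frac{-41143 + 13 \left(-4\right)}{-36927 + 69 \left(104 - 29\right)} = \frac{-41143 - 52}{-36927 + 69 \cdot 75} = - \frac{41195}{-36927 + 5175} = - \frac{41195}{-31752} = \left(-41195\right) \left(- \frac{1}{31752}\right) = \frac{5885}{4536}$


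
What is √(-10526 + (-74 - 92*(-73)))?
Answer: 2*I*√971 ≈ 62.322*I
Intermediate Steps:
√(-10526 + (-74 - 92*(-73))) = √(-10526 + (-74 + 6716)) = √(-10526 + 6642) = √(-3884) = 2*I*√971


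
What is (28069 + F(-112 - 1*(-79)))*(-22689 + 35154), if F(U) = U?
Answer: 349468740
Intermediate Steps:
(28069 + F(-112 - 1*(-79)))*(-22689 + 35154) = (28069 + (-112 - 1*(-79)))*(-22689 + 35154) = (28069 + (-112 + 79))*12465 = (28069 - 33)*12465 = 28036*12465 = 349468740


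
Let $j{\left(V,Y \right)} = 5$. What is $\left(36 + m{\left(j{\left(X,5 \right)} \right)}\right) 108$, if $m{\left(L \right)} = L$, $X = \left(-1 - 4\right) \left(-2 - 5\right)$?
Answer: $4428$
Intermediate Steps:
$X = 35$ ($X = \left(-5\right) \left(-7\right) = 35$)
$\left(36 + m{\left(j{\left(X,5 \right)} \right)}\right) 108 = \left(36 + 5\right) 108 = 41 \cdot 108 = 4428$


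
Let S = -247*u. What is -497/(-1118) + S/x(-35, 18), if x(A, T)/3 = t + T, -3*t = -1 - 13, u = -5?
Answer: 707263/38012 ≈ 18.606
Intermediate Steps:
t = 14/3 (t = -(-1 - 13)/3 = -⅓*(-14) = 14/3 ≈ 4.6667)
x(A, T) = 14 + 3*T (x(A, T) = 3*(14/3 + T) = 14 + 3*T)
S = 1235 (S = -247*(-5) = 1235)
-497/(-1118) + S/x(-35, 18) = -497/(-1118) + 1235/(14 + 3*18) = -497*(-1/1118) + 1235/(14 + 54) = 497/1118 + 1235/68 = 707263/38012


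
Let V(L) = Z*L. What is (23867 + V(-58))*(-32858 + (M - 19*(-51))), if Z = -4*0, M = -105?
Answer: -763600798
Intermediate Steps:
Z = 0
V(L) = 0 (V(L) = 0*L = 0)
(23867 + V(-58))*(-32858 + (M - 19*(-51))) = (23867 + 0)*(-32858 + (-105 - 19*(-51))) = 23867*(-32858 + (-105 + 969)) = 23867*(-32858 + 864) = 23867*(-31994) = -763600798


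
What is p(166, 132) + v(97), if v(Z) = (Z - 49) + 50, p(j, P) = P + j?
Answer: 396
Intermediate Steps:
v(Z) = 1 + Z (v(Z) = (-49 + Z) + 50 = 1 + Z)
p(166, 132) + v(97) = (132 + 166) + (1 + 97) = 298 + 98 = 396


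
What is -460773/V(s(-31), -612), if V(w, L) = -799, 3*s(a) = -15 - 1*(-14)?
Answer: 460773/799 ≈ 576.69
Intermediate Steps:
s(a) = -⅓ (s(a) = (-15 - 1*(-14))/3 = (-15 + 14)/3 = (⅓)*(-1) = -⅓)
-460773/V(s(-31), -612) = -460773/(-799) = -460773*(-1/799) = 460773/799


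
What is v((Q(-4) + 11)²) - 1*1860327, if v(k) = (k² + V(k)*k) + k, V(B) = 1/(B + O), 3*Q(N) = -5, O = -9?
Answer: -105495473321/56943 ≈ -1.8527e+6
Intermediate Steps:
Q(N) = -5/3 (Q(N) = (⅓)*(-5) = -5/3)
V(B) = 1/(-9 + B) (V(B) = 1/(B - 9) = 1/(-9 + B))
v(k) = k + k² + k/(-9 + k) (v(k) = (k² + k/(-9 + k)) + k = k + k² + k/(-9 + k))
v((Q(-4) + 11)²) - 1*1860327 = (-5/3 + 11)²*(1 + (1 + (-5/3 + 11)²)*(-9 + (-5/3 + 11)²))/(-9 + (-5/3 + 11)²) - 1*1860327 = (28/3)²*(1 + (1 + (28/3)²)*(-9 + (28/3)²))/(-9 + (28/3)²) - 1860327 = 784*(1 + (1 + 784/9)*(-9 + 784/9))/(9*(-9 + 784/9)) - 1860327 = 784*(1 + (793/9)*(703/9))/(9*(703/9)) - 1860327 = (784/9)*(9/703)*(1 + 557479/81) - 1860327 = (784/9)*(9/703)*(557560/81) - 1860327 = 437127040/56943 - 1860327 = -105495473321/56943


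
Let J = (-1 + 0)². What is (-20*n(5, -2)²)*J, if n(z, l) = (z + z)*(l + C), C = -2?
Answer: -32000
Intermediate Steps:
n(z, l) = 2*z*(-2 + l) (n(z, l) = (z + z)*(l - 2) = (2*z)*(-2 + l) = 2*z*(-2 + l))
J = 1 (J = (-1)² = 1)
(-20*n(5, -2)²)*J = -20*100*(-2 - 2)²*1 = -20*(2*5*(-4))²*1 = -20*(-40)²*1 = -20*1600*1 = -32000*1 = -32000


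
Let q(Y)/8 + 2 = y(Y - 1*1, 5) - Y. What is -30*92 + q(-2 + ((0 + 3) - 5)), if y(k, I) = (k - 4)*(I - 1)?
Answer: -3032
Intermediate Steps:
y(k, I) = (-1 + I)*(-4 + k) (y(k, I) = (-4 + k)*(-1 + I) = (-1 + I)*(-4 + k))
q(Y) = -176 + 24*Y (q(Y) = -16 + 8*((4 - (Y - 1*1) - 4*5 + 5*(Y - 1*1)) - Y) = -16 + 8*((4 - (Y - 1) - 20 + 5*(Y - 1)) - Y) = -16 + 8*((4 - (-1 + Y) - 20 + 5*(-1 + Y)) - Y) = -16 + 8*((4 + (1 - Y) - 20 + (-5 + 5*Y)) - Y) = -16 + 8*((-20 + 4*Y) - Y) = -16 + 8*(-20 + 3*Y) = -16 + (-160 + 24*Y) = -176 + 24*Y)
-30*92 + q(-2 + ((0 + 3) - 5)) = -30*92 + (-176 + 24*(-2 + ((0 + 3) - 5))) = -2760 + (-176 + 24*(-2 + (3 - 5))) = -2760 + (-176 + 24*(-2 - 2)) = -2760 + (-176 + 24*(-4)) = -2760 + (-176 - 96) = -2760 - 272 = -3032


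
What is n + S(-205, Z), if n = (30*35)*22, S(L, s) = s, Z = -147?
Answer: 22953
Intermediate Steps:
n = 23100 (n = 1050*22 = 23100)
n + S(-205, Z) = 23100 - 147 = 22953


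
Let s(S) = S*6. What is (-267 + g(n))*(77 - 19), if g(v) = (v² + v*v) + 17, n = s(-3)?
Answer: 23084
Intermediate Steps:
s(S) = 6*S
n = -18 (n = 6*(-3) = -18)
g(v) = 17 + 2*v² (g(v) = (v² + v²) + 17 = 2*v² + 17 = 17 + 2*v²)
(-267 + g(n))*(77 - 19) = (-267 + (17 + 2*(-18)²))*(77 - 19) = (-267 + (17 + 2*324))*58 = (-267 + (17 + 648))*58 = (-267 + 665)*58 = 398*58 = 23084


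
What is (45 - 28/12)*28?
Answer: 3584/3 ≈ 1194.7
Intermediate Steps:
(45 - 28/12)*28 = (45 - 28*1/12)*28 = (45 - 7/3)*28 = (128/3)*28 = 3584/3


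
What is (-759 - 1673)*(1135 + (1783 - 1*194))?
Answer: -6624768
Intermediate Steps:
(-759 - 1673)*(1135 + (1783 - 1*194)) = -2432*(1135 + (1783 - 194)) = -2432*(1135 + 1589) = -2432*2724 = -6624768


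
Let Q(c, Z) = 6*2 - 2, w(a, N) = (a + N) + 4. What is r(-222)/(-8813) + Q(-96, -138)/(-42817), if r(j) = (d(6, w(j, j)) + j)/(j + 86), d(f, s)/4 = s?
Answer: -48424487/25659543028 ≈ -0.0018872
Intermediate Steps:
w(a, N) = 4 + N + a (w(a, N) = (N + a) + 4 = 4 + N + a)
d(f, s) = 4*s
r(j) = (16 + 9*j)/(86 + j) (r(j) = (4*(4 + j + j) + j)/(j + 86) = (4*(4 + 2*j) + j)/(86 + j) = ((16 + 8*j) + j)/(86 + j) = (16 + 9*j)/(86 + j))
Q(c, Z) = 10 (Q(c, Z) = 12 - 2 = 10)
r(-222)/(-8813) + Q(-96, -138)/(-42817) = ((16 + 9*(-222))/(86 - 222))/(-8813) + 10/(-42817) = ((16 - 1998)/(-136))*(-1/8813) + 10*(-1/42817) = -1/136*(-1982)*(-1/8813) - 10/42817 = (991/68)*(-1/8813) - 10/42817 = -991/599284 - 10/42817 = -48424487/25659543028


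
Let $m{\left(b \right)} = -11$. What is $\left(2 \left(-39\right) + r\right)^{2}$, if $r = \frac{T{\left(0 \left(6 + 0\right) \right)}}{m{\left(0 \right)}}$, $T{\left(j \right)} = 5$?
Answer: $\frac{744769}{121} \approx 6155.1$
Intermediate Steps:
$r = - \frac{5}{11}$ ($r = \frac{5}{-11} = 5 \left(- \frac{1}{11}\right) = - \frac{5}{11} \approx -0.45455$)
$\left(2 \left(-39\right) + r\right)^{2} = \left(2 \left(-39\right) - \frac{5}{11}\right)^{2} = \left(-78 - \frac{5}{11}\right)^{2} = \left(- \frac{863}{11}\right)^{2} = \frac{744769}{121}$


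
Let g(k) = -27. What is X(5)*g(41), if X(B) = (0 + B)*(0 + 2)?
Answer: -270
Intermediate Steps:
X(B) = 2*B (X(B) = B*2 = 2*B)
X(5)*g(41) = (2*5)*(-27) = 10*(-27) = -270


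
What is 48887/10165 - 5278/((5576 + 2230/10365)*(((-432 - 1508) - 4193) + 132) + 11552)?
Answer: 89214724074872/18549674132965 ≈ 4.8095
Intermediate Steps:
48887/10165 - 5278/((5576 + 2230/10365)*(((-432 - 1508) - 4193) + 132) + 11552) = 48887*(1/10165) - 5278/((5576 + 2230*(1/10365))*((-1940 - 4193) + 132) + 11552) = 2573/535 - 5278/((5576 + 446/2073)*(-6133 + 132) + 11552) = 2573/535 - 5278/((11559494/2073)*(-6001) + 11552) = 2573/535 - 5278/(-69368523494/2073 + 11552) = 2573/535 - 5278/(-69344576198/2073) = 2573/535 - 5278*(-2073/69344576198) = 2573/535 + 5470647/34672288099 = 89214724074872/18549674132965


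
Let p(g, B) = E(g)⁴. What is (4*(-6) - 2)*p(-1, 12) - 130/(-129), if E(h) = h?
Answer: -3224/129 ≈ -24.992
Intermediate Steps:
p(g, B) = g⁴
(4*(-6) - 2)*p(-1, 12) - 130/(-129) = (4*(-6) - 2)*(-1)⁴ - 130/(-129) = (-24 - 2)*1 - 130*(-1/129) = -26*1 + 130/129 = -26 + 130/129 = -3224/129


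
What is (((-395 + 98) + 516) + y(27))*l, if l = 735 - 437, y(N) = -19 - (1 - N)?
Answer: 67348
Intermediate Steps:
y(N) = -20 + N (y(N) = -19 + (-1 + N) = -20 + N)
l = 298
(((-395 + 98) + 516) + y(27))*l = (((-395 + 98) + 516) + (-20 + 27))*298 = ((-297 + 516) + 7)*298 = (219 + 7)*298 = 226*298 = 67348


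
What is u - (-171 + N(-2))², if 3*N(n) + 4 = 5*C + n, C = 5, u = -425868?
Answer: -4076848/9 ≈ -4.5298e+5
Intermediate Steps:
N(n) = 7 + n/3 (N(n) = -4/3 + (5*5 + n)/3 = -4/3 + (25 + n)/3 = -4/3 + (25/3 + n/3) = 7 + n/3)
u - (-171 + N(-2))² = -425868 - (-171 + (7 + (⅓)*(-2)))² = -425868 - (-171 + (7 - ⅔))² = -425868 - (-171 + 19/3)² = -425868 - (-494/3)² = -425868 - 1*244036/9 = -425868 - 244036/9 = -4076848/9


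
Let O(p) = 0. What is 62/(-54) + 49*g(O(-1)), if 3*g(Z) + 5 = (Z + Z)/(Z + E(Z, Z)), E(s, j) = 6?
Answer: -2236/27 ≈ -82.815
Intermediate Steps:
g(Z) = -5/3 + 2*Z/(3*(6 + Z)) (g(Z) = -5/3 + ((Z + Z)/(Z + 6))/3 = -5/3 + ((2*Z)/(6 + Z))/3 = -5/3 + (2*Z/(6 + Z))/3 = -5/3 + 2*Z/(3*(6 + Z)))
62/(-54) + 49*g(O(-1)) = 62/(-54) + 49*((-10 - 1*0)/(6 + 0)) = 62*(-1/54) + 49*((-10 + 0)/6) = -31/27 + 49*((1/6)*(-10)) = -31/27 + 49*(-5/3) = -31/27 - 245/3 = -2236/27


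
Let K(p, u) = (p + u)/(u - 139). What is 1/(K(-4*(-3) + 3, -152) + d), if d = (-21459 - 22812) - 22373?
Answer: -291/19393267 ≈ -1.5005e-5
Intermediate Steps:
K(p, u) = (p + u)/(-139 + u)
d = -66644 (d = -44271 - 22373 = -66644)
1/(K(-4*(-3) + 3, -152) + d) = 1/(((-4*(-3) + 3) - 152)/(-139 - 152) - 66644) = 1/(((12 + 3) - 152)/(-291) - 66644) = 1/(-(15 - 152)/291 - 66644) = 1/(-1/291*(-137) - 66644) = 1/(137/291 - 66644) = 1/(-19393267/291) = -291/19393267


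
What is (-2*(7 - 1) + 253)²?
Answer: 58081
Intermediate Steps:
(-2*(7 - 1) + 253)² = (-2*6 + 253)² = (-12 + 253)² = 241² = 58081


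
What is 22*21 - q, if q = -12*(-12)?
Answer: 318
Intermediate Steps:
q = 144
22*21 - q = 22*21 - 1*144 = 462 - 144 = 318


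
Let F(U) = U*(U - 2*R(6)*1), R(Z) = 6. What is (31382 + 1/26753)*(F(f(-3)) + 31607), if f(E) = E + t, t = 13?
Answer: 26519265330789/26753 ≈ 9.9126e+8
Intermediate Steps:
f(E) = 13 + E (f(E) = E + 13 = 13 + E)
F(U) = U*(-12 + U) (F(U) = U*(U - 2*6*1) = U*(U - 12*1) = U*(U - 12) = U*(-12 + U))
(31382 + 1/26753)*(F(f(-3)) + 31607) = (31382 + 1/26753)*((13 - 3)*(-12 + (13 - 3)) + 31607) = (31382 + 1/26753)*(10*(-12 + 10) + 31607) = 839562647*(10*(-2) + 31607)/26753 = 839562647*(-20 + 31607)/26753 = (839562647/26753)*31587 = 26519265330789/26753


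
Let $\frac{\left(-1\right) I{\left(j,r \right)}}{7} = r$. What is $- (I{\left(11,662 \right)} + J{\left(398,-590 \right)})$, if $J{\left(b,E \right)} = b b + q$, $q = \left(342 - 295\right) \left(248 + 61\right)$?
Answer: $-168293$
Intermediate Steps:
$I{\left(j,r \right)} = - 7 r$
$q = 14523$ ($q = 47 \cdot 309 = 14523$)
$J{\left(b,E \right)} = 14523 + b^{2}$ ($J{\left(b,E \right)} = b b + 14523 = b^{2} + 14523 = 14523 + b^{2}$)
$- (I{\left(11,662 \right)} + J{\left(398,-590 \right)}) = - (\left(-7\right) 662 + \left(14523 + 398^{2}\right)) = - (-4634 + \left(14523 + 158404\right)) = - (-4634 + 172927) = \left(-1\right) 168293 = -168293$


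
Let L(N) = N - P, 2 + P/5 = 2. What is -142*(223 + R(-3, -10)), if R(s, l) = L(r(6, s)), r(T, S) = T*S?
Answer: -29110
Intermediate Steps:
r(T, S) = S*T
P = 0 (P = -10 + 5*2 = -10 + 10 = 0)
L(N) = N (L(N) = N - 1*0 = N + 0 = N)
R(s, l) = 6*s (R(s, l) = s*6 = 6*s)
-142*(223 + R(-3, -10)) = -142*(223 + 6*(-3)) = -142*(223 - 18) = -142*205 = -29110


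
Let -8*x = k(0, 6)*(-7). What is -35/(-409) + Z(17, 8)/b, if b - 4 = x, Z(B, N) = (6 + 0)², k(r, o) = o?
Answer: 60191/15133 ≈ 3.9775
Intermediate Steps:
Z(B, N) = 36 (Z(B, N) = 6² = 36)
x = 21/4 (x = -3*(-7)/4 = -⅛*(-42) = 21/4 ≈ 5.2500)
b = 37/4 (b = 4 + 21/4 = 37/4 ≈ 9.2500)
-35/(-409) + Z(17, 8)/b = -35/(-409) + 36/(37/4) = -35*(-1/409) + 36*(4/37) = 35/409 + 144/37 = 60191/15133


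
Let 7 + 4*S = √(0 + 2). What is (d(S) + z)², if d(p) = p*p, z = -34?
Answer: 243441/256 + 3451*√2/64 ≈ 1027.2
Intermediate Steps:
S = -7/4 + √2/4 (S = -7/4 + √(0 + 2)/4 = -7/4 + √2/4 ≈ -1.3964)
d(p) = p²
(d(S) + z)² = ((-7/4 + √2/4)² - 34)² = (-34 + (-7/4 + √2/4)²)²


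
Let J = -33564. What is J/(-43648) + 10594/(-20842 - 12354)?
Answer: 40736477/90558688 ≈ 0.44984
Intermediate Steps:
J/(-43648) + 10594/(-20842 - 12354) = -33564/(-43648) + 10594/(-20842 - 12354) = -33564*(-1/43648) + 10594/(-33196) = 8391/10912 + 10594*(-1/33196) = 8391/10912 - 5297/16598 = 40736477/90558688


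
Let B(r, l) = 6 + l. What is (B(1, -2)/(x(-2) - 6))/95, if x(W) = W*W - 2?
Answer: -1/95 ≈ -0.010526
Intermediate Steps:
x(W) = -2 + W**2 (x(W) = W**2 - 2 = -2 + W**2)
(B(1, -2)/(x(-2) - 6))/95 = ((6 - 2)/((-2 + (-2)**2) - 6))/95 = (4/((-2 + 4) - 6))*(1/95) = (4/(2 - 6))*(1/95) = (4/(-4))*(1/95) = -1/4*4*(1/95) = -1*1/95 = -1/95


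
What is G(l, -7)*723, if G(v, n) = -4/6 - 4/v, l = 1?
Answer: -3374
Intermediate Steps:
G(v, n) = -⅔ - 4/v (G(v, n) = -4*⅙ - 4/v = -⅔ - 4/v)
G(l, -7)*723 = (-⅔ - 4/1)*723 = (-⅔ - 4*1)*723 = (-⅔ - 4)*723 = -14/3*723 = -3374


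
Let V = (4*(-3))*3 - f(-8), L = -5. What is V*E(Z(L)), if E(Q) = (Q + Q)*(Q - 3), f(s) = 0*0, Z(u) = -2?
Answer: -720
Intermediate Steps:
f(s) = 0
V = -36 (V = (4*(-3))*3 - 1*0 = -12*3 + 0 = -36 + 0 = -36)
E(Q) = 2*Q*(-3 + Q) (E(Q) = (2*Q)*(-3 + Q) = 2*Q*(-3 + Q))
V*E(Z(L)) = -72*(-2)*(-3 - 2) = -72*(-2)*(-5) = -36*20 = -720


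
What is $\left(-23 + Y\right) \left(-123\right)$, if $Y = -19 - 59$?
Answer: $12423$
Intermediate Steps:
$Y = -78$ ($Y = -19 - 59 = -78$)
$\left(-23 + Y\right) \left(-123\right) = \left(-23 - 78\right) \left(-123\right) = \left(-101\right) \left(-123\right) = 12423$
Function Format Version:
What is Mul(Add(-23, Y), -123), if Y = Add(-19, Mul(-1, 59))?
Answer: 12423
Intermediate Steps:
Y = -78 (Y = Add(-19, -59) = -78)
Mul(Add(-23, Y), -123) = Mul(Add(-23, -78), -123) = Mul(-101, -123) = 12423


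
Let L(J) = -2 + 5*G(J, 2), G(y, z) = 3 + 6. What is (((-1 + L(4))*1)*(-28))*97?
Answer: -114072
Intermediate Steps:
G(y, z) = 9
L(J) = 43 (L(J) = -2 + 5*9 = -2 + 45 = 43)
(((-1 + L(4))*1)*(-28))*97 = (((-1 + 43)*1)*(-28))*97 = ((42*1)*(-28))*97 = (42*(-28))*97 = -1176*97 = -114072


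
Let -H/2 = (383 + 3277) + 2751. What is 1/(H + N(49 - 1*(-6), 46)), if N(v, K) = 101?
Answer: -1/12721 ≈ -7.8610e-5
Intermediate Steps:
H = -12822 (H = -2*((383 + 3277) + 2751) = -2*(3660 + 2751) = -2*6411 = -12822)
1/(H + N(49 - 1*(-6), 46)) = 1/(-12822 + 101) = 1/(-12721) = -1/12721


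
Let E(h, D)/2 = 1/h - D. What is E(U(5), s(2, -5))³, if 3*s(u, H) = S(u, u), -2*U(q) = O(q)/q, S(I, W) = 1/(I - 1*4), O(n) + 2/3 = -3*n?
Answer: 11697083/2803221 ≈ 4.1727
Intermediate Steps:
O(n) = -⅔ - 3*n
S(I, W) = 1/(-4 + I) (S(I, W) = 1/(I - 4) = 1/(-4 + I))
U(q) = -(-⅔ - 3*q)/(2*q)
s(u, H) = 1/(3*(-4 + u))
E(h, D) = -2*D + 2/h (E(h, D) = 2*(1/h - D) = -2*D + 2/h)
E(U(5), s(2, -5))³ = (-2/(3*(-4 + 2)) + 2/(((⅙)*(2 + 9*5)/5)))³ = (-2/(3*(-2)) + 2/(((⅙)*(⅕)*(2 + 45))))³ = (-2*(-1)/(3*2) + 2/(((⅙)*(⅕)*47)))³ = (-2*(-⅙) + 2/(47/30))³ = (⅓ + 2*(30/47))³ = (⅓ + 60/47)³ = (227/141)³ = 11697083/2803221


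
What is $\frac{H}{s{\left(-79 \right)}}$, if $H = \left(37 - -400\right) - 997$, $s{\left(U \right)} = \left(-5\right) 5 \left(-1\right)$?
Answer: $- \frac{112}{5} \approx -22.4$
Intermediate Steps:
$s{\left(U \right)} = 25$ ($s{\left(U \right)} = \left(-25\right) \left(-1\right) = 25$)
$H = -560$ ($H = \left(37 + 400\right) - 997 = 437 - 997 = -560$)
$\frac{H}{s{\left(-79 \right)}} = - \frac{560}{25} = \left(-560\right) \frac{1}{25} = - \frac{112}{5}$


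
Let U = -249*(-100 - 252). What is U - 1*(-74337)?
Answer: 161985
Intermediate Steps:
U = 87648 (U = -249*(-352) = 87648)
U - 1*(-74337) = 87648 - 1*(-74337) = 87648 + 74337 = 161985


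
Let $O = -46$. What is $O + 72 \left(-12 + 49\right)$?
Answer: $2618$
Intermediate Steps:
$O + 72 \left(-12 + 49\right) = -46 + 72 \left(-12 + 49\right) = -46 + 72 \cdot 37 = -46 + 2664 = 2618$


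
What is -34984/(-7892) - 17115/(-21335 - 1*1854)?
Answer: 236578889/45751897 ≈ 5.1709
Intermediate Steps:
-34984/(-7892) - 17115/(-21335 - 1*1854) = -34984*(-1/7892) - 17115/(-21335 - 1854) = 8746/1973 - 17115/(-23189) = 8746/1973 - 17115*(-1/23189) = 8746/1973 + 17115/23189 = 236578889/45751897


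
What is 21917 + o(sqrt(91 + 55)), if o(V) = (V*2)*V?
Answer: 22209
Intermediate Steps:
o(V) = 2*V**2 (o(V) = (2*V)*V = 2*V**2)
21917 + o(sqrt(91 + 55)) = 21917 + 2*(sqrt(91 + 55))**2 = 21917 + 2*(sqrt(146))**2 = 21917 + 2*146 = 21917 + 292 = 22209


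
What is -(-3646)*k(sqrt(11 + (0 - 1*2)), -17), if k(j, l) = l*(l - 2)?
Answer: 1177658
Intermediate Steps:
k(j, l) = l*(-2 + l)
-(-3646)*k(sqrt(11 + (0 - 1*2)), -17) = -(-3646)*(-17*(-2 - 17)) = -(-3646)*(-17*(-19)) = -(-3646)*323 = -3646*(-323) = 1177658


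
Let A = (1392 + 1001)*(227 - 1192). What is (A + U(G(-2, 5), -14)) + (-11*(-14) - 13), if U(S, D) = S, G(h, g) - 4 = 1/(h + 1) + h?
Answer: -2309103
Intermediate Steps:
G(h, g) = 4 + h + 1/(1 + h) (G(h, g) = 4 + (1/(h + 1) + h) = 4 + (1/(1 + h) + h) = 4 + (h + 1/(1 + h)) = 4 + h + 1/(1 + h))
A = -2309245 (A = 2393*(-965) = -2309245)
(A + U(G(-2, 5), -14)) + (-11*(-14) - 13) = (-2309245 + (5 + (-2)² + 5*(-2))/(1 - 2)) + (-11*(-14) - 13) = (-2309245 + (5 + 4 - 10)/(-1)) + (154 - 13) = (-2309245 - 1*(-1)) + 141 = (-2309245 + 1) + 141 = -2309244 + 141 = -2309103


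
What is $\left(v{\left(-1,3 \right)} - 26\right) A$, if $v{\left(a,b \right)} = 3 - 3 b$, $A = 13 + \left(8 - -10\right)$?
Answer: $-992$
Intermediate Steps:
$A = 31$ ($A = 13 + \left(8 + 10\right) = 13 + 18 = 31$)
$\left(v{\left(-1,3 \right)} - 26\right) A = \left(\left(3 - 9\right) - 26\right) 31 = \left(-6 - 26\right) 31 = \left(-32\right) 31 = -992$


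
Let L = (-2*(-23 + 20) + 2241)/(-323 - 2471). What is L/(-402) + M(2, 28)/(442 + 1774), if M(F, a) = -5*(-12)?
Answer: 3015443/103707692 ≈ 0.029076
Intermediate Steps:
L = -2247/2794 (L = (-2*(-3) + 2241)/(-2794) = (6 + 2241)*(-1/2794) = 2247*(-1/2794) = -2247/2794 ≈ -0.80422)
M(F, a) = 60
L/(-402) + M(2, 28)/(442 + 1774) = -2247/2794/(-402) + 60/(442 + 1774) = -2247/2794*(-1/402) + 60/2216 = 749/374396 + 60*(1/2216) = 749/374396 + 15/554 = 3015443/103707692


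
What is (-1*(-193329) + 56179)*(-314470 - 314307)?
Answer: -156884891716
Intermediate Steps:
(-1*(-193329) + 56179)*(-314470 - 314307) = (193329 + 56179)*(-628777) = 249508*(-628777) = -156884891716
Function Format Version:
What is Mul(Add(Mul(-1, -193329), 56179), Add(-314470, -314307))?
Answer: -156884891716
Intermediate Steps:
Mul(Add(Mul(-1, -193329), 56179), Add(-314470, -314307)) = Mul(Add(193329, 56179), -628777) = Mul(249508, -628777) = -156884891716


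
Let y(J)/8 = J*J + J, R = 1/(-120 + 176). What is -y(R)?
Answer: -57/392 ≈ -0.14541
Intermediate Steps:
R = 1/56 ≈ 0.017857
y(J) = 8*J + 8*J**2 (y(J) = 8*(J*J + J) = 8*(J**2 + J) = 8*(J + J**2) = 8*J + 8*J**2)
-y(R) = -8*(1 + 1/56)/56 = -8*57/(56*56) = -1*57/392 = -57/392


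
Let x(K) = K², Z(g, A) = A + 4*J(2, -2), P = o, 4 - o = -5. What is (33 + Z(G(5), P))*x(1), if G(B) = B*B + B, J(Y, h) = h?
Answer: 34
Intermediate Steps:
o = 9 (o = 4 - 1*(-5) = 4 + 5 = 9)
P = 9
G(B) = B + B² (G(B) = B² + B = B + B²)
Z(g, A) = -8 + A (Z(g, A) = A + 4*(-2) = A - 8 = -8 + A)
(33 + Z(G(5), P))*x(1) = (33 + (-8 + 9))*1² = (33 + 1)*1 = 34*1 = 34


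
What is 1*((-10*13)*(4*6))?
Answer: -3120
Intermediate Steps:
1*((-10*13)*(4*6)) = 1*(-130*24) = 1*(-3120) = -3120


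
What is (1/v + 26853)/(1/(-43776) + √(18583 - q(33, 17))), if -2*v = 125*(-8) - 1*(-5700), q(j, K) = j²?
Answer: 1381232368512/39391193559858025 + 60464828163981312*√17494/39391193559858025 ≈ 203.02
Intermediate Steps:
v = -2350 (v = -(125*(-8) - 1*(-5700))/2 = -(-1000 + 5700)/2 = -½*4700 = -2350)
(1/v + 26853)/(1/(-43776) + √(18583 - q(33, 17))) = (1/(-2350) + 26853)/(1/(-43776) + √(18583 - 1*33²)) = (-1/2350 + 26853)/(-1/43776 + √(18583 - 1*1089)) = 63104549/(2350*(-1/43776 + √(18583 - 1089))) = 63104549/(2350*(-1/43776 + √17494))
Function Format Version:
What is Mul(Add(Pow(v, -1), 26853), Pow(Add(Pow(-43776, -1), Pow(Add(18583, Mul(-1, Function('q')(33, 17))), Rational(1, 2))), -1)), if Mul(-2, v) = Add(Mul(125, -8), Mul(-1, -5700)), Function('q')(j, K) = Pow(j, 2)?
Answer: Add(Rational(1381232368512, 39391193559858025), Mul(Rational(60464828163981312, 39391193559858025), Pow(17494, Rational(1, 2)))) ≈ 203.02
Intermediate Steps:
v = -2350 (v = Mul(Rational(-1, 2), Add(Mul(125, -8), Mul(-1, -5700))) = Mul(Rational(-1, 2), Add(-1000, 5700)) = Mul(Rational(-1, 2), 4700) = -2350)
Mul(Add(Pow(v, -1), 26853), Pow(Add(Pow(-43776, -1), Pow(Add(18583, Mul(-1, Function('q')(33, 17))), Rational(1, 2))), -1)) = Mul(Add(Pow(-2350, -1), 26853), Pow(Add(Pow(-43776, -1), Pow(Add(18583, Mul(-1, Pow(33, 2))), Rational(1, 2))), -1)) = Mul(Add(Rational(-1, 2350), 26853), Pow(Add(Rational(-1, 43776), Pow(Add(18583, Mul(-1, 1089)), Rational(1, 2))), -1)) = Mul(Rational(63104549, 2350), Pow(Add(Rational(-1, 43776), Pow(Add(18583, -1089), Rational(1, 2))), -1)) = Mul(Rational(63104549, 2350), Pow(Add(Rational(-1, 43776), Pow(17494, Rational(1, 2))), -1))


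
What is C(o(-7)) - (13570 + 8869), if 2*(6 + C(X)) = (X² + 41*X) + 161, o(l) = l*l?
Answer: -40319/2 ≈ -20160.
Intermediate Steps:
o(l) = l²
C(X) = 149/2 + X²/2 + 41*X/2 (C(X) = -6 + ((X² + 41*X) + 161)/2 = -6 + (161 + X² + 41*X)/2 = -6 + (161/2 + X²/2 + 41*X/2) = 149/2 + X²/2 + 41*X/2)
C(o(-7)) - (13570 + 8869) = (149/2 + ((-7)²)²/2 + (41/2)*(-7)²) - (13570 + 8869) = (149/2 + (½)*49² + (41/2)*49) - 1*22439 = (149/2 + (½)*2401 + 2009/2) - 22439 = (149/2 + 2401/2 + 2009/2) - 22439 = 4559/2 - 22439 = -40319/2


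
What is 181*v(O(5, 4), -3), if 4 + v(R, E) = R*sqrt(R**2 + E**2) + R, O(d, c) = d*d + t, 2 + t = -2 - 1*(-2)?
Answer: 3439 + 4163*sqrt(538) ≈ 99999.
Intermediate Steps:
t = -2 (t = -2 + (-2 - 1*(-2)) = -2 + (-2 + 2) = -2 + 0 = -2)
O(d, c) = -2 + d**2 (O(d, c) = d*d - 2 = d**2 - 2 = -2 + d**2)
v(R, E) = -4 + R + R*sqrt(E**2 + R**2) (v(R, E) = -4 + (R*sqrt(R**2 + E**2) + R) = -4 + (R*sqrt(E**2 + R**2) + R) = -4 + (R + R*sqrt(E**2 + R**2)) = -4 + R + R*sqrt(E**2 + R**2))
181*v(O(5, 4), -3) = 181*(-4 + (-2 + 5**2) + (-2 + 5**2)*sqrt((-3)**2 + (-2 + 5**2)**2)) = 181*(-4 + (-2 + 25) + (-2 + 25)*sqrt(9 + (-2 + 25)**2)) = 181*(-4 + 23 + 23*sqrt(9 + 23**2)) = 181*(-4 + 23 + 23*sqrt(9 + 529)) = 181*(-4 + 23 + 23*sqrt(538)) = 181*(19 + 23*sqrt(538)) = 3439 + 4163*sqrt(538)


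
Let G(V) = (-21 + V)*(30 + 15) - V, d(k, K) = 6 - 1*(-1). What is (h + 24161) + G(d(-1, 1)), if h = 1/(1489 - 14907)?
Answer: 315645031/13418 ≈ 23524.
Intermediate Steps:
d(k, K) = 7 (d(k, K) = 6 + 1 = 7)
G(V) = -945 + 44*V (G(V) = (-21 + V)*45 - V = (-945 + 45*V) - V = -945 + 44*V)
h = -1/13418 (h = 1/(-13418) = -1/13418 ≈ -7.4527e-5)
(h + 24161) + G(d(-1, 1)) = (-1/13418 + 24161) + (-945 + 44*7) = 324192297/13418 + (-945 + 308) = 324192297/13418 - 637 = 315645031/13418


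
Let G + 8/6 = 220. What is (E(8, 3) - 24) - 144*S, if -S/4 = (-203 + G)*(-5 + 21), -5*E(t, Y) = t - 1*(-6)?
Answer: 721786/5 ≈ 1.4436e+5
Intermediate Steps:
G = 656/3 (G = -4/3 + 220 = 656/3 ≈ 218.67)
E(t, Y) = -6/5 - t/5 (E(t, Y) = -(t - 1*(-6))/5 = -(t + 6)/5 = -(6 + t)/5 = -6/5 - t/5)
S = -3008/3 (S = -4*(-203 + 656/3)*(-5 + 21) = -188*16/3 = -4*752/3 = -3008/3 ≈ -1002.7)
(E(8, 3) - 24) - 144*S = ((-6/5 - ⅕*8) - 24) - 144*(-3008/3) = ((-6/5 - 8/5) - 24) + 144384 = (-14/5 - 24) + 144384 = -134/5 + 144384 = 721786/5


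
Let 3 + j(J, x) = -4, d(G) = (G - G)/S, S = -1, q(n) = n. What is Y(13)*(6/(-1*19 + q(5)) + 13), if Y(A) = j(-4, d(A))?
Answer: -88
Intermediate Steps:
d(G) = 0 (d(G) = (G - G)/(-1) = 0*(-1) = 0)
j(J, x) = -7 (j(J, x) = -3 - 4 = -7)
Y(A) = -7
Y(13)*(6/(-1*19 + q(5)) + 13) = -7*(6/(-1*19 + 5) + 13) = -7*(6/(-19 + 5) + 13) = -7*(6/(-14) + 13) = -7*(6*(-1/14) + 13) = -7*(-3/7 + 13) = -7*88/7 = -88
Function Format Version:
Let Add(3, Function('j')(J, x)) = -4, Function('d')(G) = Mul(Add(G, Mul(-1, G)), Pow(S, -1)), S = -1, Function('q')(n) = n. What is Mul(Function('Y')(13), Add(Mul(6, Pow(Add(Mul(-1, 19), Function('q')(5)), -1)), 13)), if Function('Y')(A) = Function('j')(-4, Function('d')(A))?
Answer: -88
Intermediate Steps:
Function('d')(G) = 0 (Function('d')(G) = Mul(Add(G, Mul(-1, G)), Pow(-1, -1)) = Mul(0, -1) = 0)
Function('j')(J, x) = -7 (Function('j')(J, x) = Add(-3, -4) = -7)
Function('Y')(A) = -7
Mul(Function('Y')(13), Add(Mul(6, Pow(Add(Mul(-1, 19), Function('q')(5)), -1)), 13)) = Mul(-7, Add(Mul(6, Pow(Add(Mul(-1, 19), 5), -1)), 13)) = Mul(-7, Add(Mul(6, Pow(Add(-19, 5), -1)), 13)) = Mul(-7, Add(Mul(6, Pow(-14, -1)), 13)) = Mul(-7, Add(Mul(6, Rational(-1, 14)), 13)) = Mul(-7, Add(Rational(-3, 7), 13)) = Mul(-7, Rational(88, 7)) = -88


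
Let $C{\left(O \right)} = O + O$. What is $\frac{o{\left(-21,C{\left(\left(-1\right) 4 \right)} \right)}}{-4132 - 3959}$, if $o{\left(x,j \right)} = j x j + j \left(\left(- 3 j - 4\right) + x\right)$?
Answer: $\frac{1336}{8091} \approx 0.16512$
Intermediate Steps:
$C{\left(O \right)} = 2 O$
$o{\left(x,j \right)} = j \left(-4 + x - 3 j\right) + x j^{2}$ ($o{\left(x,j \right)} = x j^{2} + j \left(\left(-4 - 3 j\right) + x\right) = x j^{2} + j \left(-4 + x - 3 j\right) = j \left(-4 + x - 3 j\right) + x j^{2}$)
$\frac{o{\left(-21,C{\left(\left(-1\right) 4 \right)} \right)}}{-4132 - 3959} = \frac{2 \left(\left(-1\right) 4\right) \left(-4 - 21 - 3 \cdot 2 \left(\left(-1\right) 4\right) + 2 \left(\left(-1\right) 4\right) \left(-21\right)\right)}{-4132 - 3959} = \frac{2 \left(-4\right) \left(-4 - 21 - 3 \cdot 2 \left(-4\right) + 2 \left(-4\right) \left(-21\right)\right)}{-4132 - 3959} = \frac{\left(-8\right) \left(-4 - 21 - -24 - -168\right)}{-8091} = - 8 \left(-4 - 21 + 24 + 168\right) \left(- \frac{1}{8091}\right) = \left(-8\right) 167 \left(- \frac{1}{8091}\right) = \left(-1336\right) \left(- \frac{1}{8091}\right) = \frac{1336}{8091}$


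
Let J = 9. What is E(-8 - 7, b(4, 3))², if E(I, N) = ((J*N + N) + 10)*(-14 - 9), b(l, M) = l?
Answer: 1322500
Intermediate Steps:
E(I, N) = -230 - 230*N (E(I, N) = ((9*N + N) + 10)*(-14 - 9) = (10*N + 10)*(-23) = (10 + 10*N)*(-23) = -230 - 230*N)
E(-8 - 7, b(4, 3))² = (-230 - 230*4)² = (-230 - 920)² = (-1150)² = 1322500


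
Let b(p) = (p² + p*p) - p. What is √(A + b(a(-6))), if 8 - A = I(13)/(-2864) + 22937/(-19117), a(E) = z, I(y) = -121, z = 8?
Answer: 5*√967933216293701/13687772 ≈ 11.365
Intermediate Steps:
a(E) = 8
b(p) = -p + 2*p² (b(p) = (p² + p²) - p = 2*p² - p = -p + 2*p²)
A = 501387115/54751088 (A = 8 - (-121/(-2864) + 22937/(-19117)) = 8 - (-121*(-1/2864) + 22937*(-1/19117)) = 8 - (121/2864 - 22937/19117) = 8 - 1*(-63378411/54751088) = 8 + 63378411/54751088 = 501387115/54751088 ≈ 9.1576)
√(A + b(a(-6))) = √(501387115/54751088 + 8*(-1 + 2*8)) = √(501387115/54751088 + 8*(-1 + 16)) = √(501387115/54751088 + 8*15) = √(501387115/54751088 + 120) = √(7071517675/54751088) = 5*√967933216293701/13687772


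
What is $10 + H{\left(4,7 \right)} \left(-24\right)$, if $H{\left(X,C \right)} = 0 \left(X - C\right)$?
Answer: $10$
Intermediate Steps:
$H{\left(X,C \right)} = 0$
$10 + H{\left(4,7 \right)} \left(-24\right) = 10 + 0 \left(-24\right) = 10 + 0 = 10$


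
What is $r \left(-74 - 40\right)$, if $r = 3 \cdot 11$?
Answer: $-3762$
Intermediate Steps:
$r = 33$
$r \left(-74 - 40\right) = 33 \left(-74 - 40\right) = 33 \left(-114\right) = -3762$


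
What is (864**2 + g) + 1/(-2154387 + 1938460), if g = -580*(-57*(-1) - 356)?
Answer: 198634702131/215927 ≈ 9.1992e+5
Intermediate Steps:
g = 173420 (g = -580*(57 - 356) = -580*(-299) = 173420)
(864**2 + g) + 1/(-2154387 + 1938460) = (864**2 + 173420) + 1/(-2154387 + 1938460) = (746496 + 173420) + 1/(-215927) = 919916 - 1/215927 = 198634702131/215927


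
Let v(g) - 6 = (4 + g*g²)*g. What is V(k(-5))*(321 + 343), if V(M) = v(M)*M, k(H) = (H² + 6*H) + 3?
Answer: -18592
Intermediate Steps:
k(H) = 3 + H² + 6*H
v(g) = 6 + g*(4 + g³) (v(g) = 6 + (4 + g*g²)*g = 6 + (4 + g³)*g = 6 + g*(4 + g³))
V(M) = M*(6 + M⁴ + 4*M) (V(M) = (6 + M⁴ + 4*M)*M = M*(6 + M⁴ + 4*M))
V(k(-5))*(321 + 343) = ((3 + (-5)² + 6*(-5))*(6 + (3 + (-5)² + 6*(-5))⁴ + 4*(3 + (-5)² + 6*(-5))))*(321 + 343) = ((3 + 25 - 30)*(6 + (3 + 25 - 30)⁴ + 4*(3 + 25 - 30)))*664 = -2*(6 + (-2)⁴ + 4*(-2))*664 = -2*(6 + 16 - 8)*664 = -2*14*664 = -28*664 = -18592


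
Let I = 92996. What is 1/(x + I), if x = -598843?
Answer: -1/505847 ≈ -1.9769e-6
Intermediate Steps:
1/(x + I) = 1/(-598843 + 92996) = 1/(-505847) = -1/505847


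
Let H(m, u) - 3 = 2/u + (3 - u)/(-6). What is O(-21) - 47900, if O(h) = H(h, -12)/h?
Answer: -3017701/63 ≈ -47900.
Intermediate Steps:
H(m, u) = 5/2 + 2/u + u/6 (H(m, u) = 3 + (2/u + (3 - u)/(-6)) = 3 + (2/u + (3 - u)*(-1/6)) = 3 + (2/u + (-1/2 + u/6)) = 3 + (-1/2 + 2/u + u/6) = 5/2 + 2/u + u/6)
O(h) = 1/(3*h) (O(h) = ((1/6)*(12 - 12*(15 - 12))/(-12))/h = ((1/6)*(-1/12)*(12 - 12*3))/h = ((1/6)*(-1/12)*(12 - 36))/h = ((1/6)*(-1/12)*(-24))/h = 1/(3*h))
O(-21) - 47900 = (1/3)/(-21) - 47900 = (1/3)*(-1/21) - 47900 = -1/63 - 47900 = -3017701/63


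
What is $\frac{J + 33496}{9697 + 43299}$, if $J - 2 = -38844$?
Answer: $- \frac{2673}{26498} \approx -0.10088$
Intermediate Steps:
$J = -38842$ ($J = 2 - 38844 = -38842$)
$\frac{J + 33496}{9697 + 43299} = \frac{-38842 + 33496}{9697 + 43299} = - \frac{5346}{52996} = \left(-5346\right) \frac{1}{52996} = - \frac{2673}{26498}$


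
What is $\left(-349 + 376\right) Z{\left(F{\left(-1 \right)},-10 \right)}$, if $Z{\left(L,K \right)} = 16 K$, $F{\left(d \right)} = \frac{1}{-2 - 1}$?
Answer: $-4320$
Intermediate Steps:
$F{\left(d \right)} = - \frac{1}{3}$ ($F{\left(d \right)} = \frac{1}{-3} = - \frac{1}{3}$)
$\left(-349 + 376\right) Z{\left(F{\left(-1 \right)},-10 \right)} = \left(-349 + 376\right) 16 \left(-10\right) = 27 \left(-160\right) = -4320$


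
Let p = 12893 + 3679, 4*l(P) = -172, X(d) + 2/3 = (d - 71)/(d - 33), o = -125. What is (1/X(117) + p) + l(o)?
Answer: 82603/5 ≈ 16521.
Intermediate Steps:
X(d) = -⅔ + (-71 + d)/(-33 + d) (X(d) = -⅔ + (d - 71)/(d - 33) = -⅔ + (-71 + d)/(-33 + d))
l(P) = -43 (l(P) = (¼)*(-172) = -43)
p = 16572
(1/X(117) + p) + l(o) = (1/((-147 + 117)/(3*(-33 + 117))) + 16572) - 43 = (1/((⅓)*(-30)/84) + 16572) - 43 = (1/((⅓)*(1/84)*(-30)) + 16572) - 43 = (1/(-5/42) + 16572) - 43 = (-42/5 + 16572) - 43 = 82818/5 - 43 = 82603/5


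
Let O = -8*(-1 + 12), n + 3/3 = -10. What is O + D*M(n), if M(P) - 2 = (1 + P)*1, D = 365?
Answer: -3008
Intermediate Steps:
n = -11 (n = -1 - 10 = -11)
M(P) = 3 + P (M(P) = 2 + (1 + P)*1 = 2 + (1 + P) = 3 + P)
O = -88 (O = -8*11 = -88)
O + D*M(n) = -88 + 365*(3 - 11) = -88 + 365*(-8) = -88 - 2920 = -3008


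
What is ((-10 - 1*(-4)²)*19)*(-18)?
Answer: 8892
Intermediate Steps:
((-10 - 1*(-4)²)*19)*(-18) = ((-10 - 1*16)*19)*(-18) = ((-10 - 16)*19)*(-18) = -26*19*(-18) = -494*(-18) = 8892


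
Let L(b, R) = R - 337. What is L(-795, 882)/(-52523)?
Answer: -545/52523 ≈ -0.010376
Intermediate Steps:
L(b, R) = -337 + R
L(-795, 882)/(-52523) = (-337 + 882)/(-52523) = 545*(-1/52523) = -545/52523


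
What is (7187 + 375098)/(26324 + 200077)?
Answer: 382285/226401 ≈ 1.6885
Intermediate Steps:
(7187 + 375098)/(26324 + 200077) = 382285/226401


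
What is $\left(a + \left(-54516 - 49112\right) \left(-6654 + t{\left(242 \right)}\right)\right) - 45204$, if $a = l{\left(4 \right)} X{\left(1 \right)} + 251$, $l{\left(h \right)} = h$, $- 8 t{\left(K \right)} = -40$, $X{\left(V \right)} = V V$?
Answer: $688977623$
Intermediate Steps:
$X{\left(V \right)} = V^{2}$
$t{\left(K \right)} = 5$ ($t{\left(K \right)} = \left(- \frac{1}{8}\right) \left(-40\right) = 5$)
$a = 255$ ($a = 4 \cdot 1^{2} + 251 = 4 \cdot 1 + 251 = 4 + 251 = 255$)
$\left(a + \left(-54516 - 49112\right) \left(-6654 + t{\left(242 \right)}\right)\right) - 45204 = \left(255 + \left(-54516 - 49112\right) \left(-6654 + 5\right)\right) - 45204 = \left(255 - -689022572\right) - 45204 = \left(255 + 689022572\right) - 45204 = 689022827 - 45204 = 688977623$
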